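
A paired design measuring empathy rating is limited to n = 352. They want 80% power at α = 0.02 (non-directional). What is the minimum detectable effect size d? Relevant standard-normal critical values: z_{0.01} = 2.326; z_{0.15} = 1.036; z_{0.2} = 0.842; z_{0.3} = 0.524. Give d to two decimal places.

For a single sample (or paired design) of n = 352: d_min = (z_{α/2} + z_β)/√n.
z-sum = 2.326 + 0.842 = 3.168.
d_min = 3.168 / √352 = 3.168 / 18.762 = 0.169.

d_min ≈ 0.17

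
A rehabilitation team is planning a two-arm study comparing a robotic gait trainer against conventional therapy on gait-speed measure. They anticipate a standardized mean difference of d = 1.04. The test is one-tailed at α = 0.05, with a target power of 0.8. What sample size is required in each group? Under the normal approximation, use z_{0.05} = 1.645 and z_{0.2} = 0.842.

For two independent groups with equal n: n = 2·((z_{α} + z_β) / d)².
z_{α} + z_β = 1.645 + 0.842 = 2.487.
n = 2 × (2.487 / 1.04)² = 2 × 2.391² = 2 × 5.72 = 11.4.
Round up to the next whole participant.

n = 12 per group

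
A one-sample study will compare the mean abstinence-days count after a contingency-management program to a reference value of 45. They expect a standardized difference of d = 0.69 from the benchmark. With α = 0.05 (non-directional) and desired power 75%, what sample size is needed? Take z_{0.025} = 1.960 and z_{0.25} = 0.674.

n = 15

For a one-sample test: n = ((z_{α/2} + z_β) / d)².
z_{α/2} + z_β = 1.960 + 0.674 = 2.634.
n = (2.634 / 0.69)² = 3.817² = 14.57.
Round up.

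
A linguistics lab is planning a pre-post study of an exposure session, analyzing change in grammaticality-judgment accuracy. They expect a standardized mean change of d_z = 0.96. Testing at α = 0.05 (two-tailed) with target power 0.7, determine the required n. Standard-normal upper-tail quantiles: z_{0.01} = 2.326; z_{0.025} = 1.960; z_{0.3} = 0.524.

n = 7 pairs

For a paired (one-sample on differences) test: n = ((z_{α/2} + z_β) / d)².
z_{α/2} + z_β = 1.960 + 0.524 = 2.484.
n = (2.484 / 0.96)² = 2.587² = 6.70.
Round up.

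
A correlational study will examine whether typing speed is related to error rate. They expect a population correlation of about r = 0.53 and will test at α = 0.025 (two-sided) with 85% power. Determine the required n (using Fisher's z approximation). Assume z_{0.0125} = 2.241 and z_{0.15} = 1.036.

n = 34

Fisher's z: C = ½·ln((1+r)/(1−r)) = ½·ln(3.2553) = 0.5901.
n = ((z_{α/2} + z_β)/C)² + 3.
(2.241 + 1.036) / 0.5901 = 3.277 / 0.5901 = 5.553.
n = 5.553² + 3 = 30.84 + 3 = 33.8.
Round up.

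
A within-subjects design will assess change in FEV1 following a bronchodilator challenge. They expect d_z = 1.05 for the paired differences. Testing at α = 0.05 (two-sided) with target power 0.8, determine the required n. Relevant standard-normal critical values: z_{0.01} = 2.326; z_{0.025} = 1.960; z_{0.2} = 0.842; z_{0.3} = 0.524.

For a paired (one-sample on differences) test: n = ((z_{α/2} + z_β) / d)².
z_{α/2} + z_β = 1.960 + 0.842 = 2.802.
n = (2.802 / 1.05)² = 2.669² = 7.12.
Round up.

n = 8 pairs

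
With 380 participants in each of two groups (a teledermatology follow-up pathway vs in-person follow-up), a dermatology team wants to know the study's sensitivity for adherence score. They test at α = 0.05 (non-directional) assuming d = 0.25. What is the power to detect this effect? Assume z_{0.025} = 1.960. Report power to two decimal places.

power ≈ 0.93

For two equal groups, power = Φ(d·√(n/2) − z_{α/2}).
d·√(n/2) = 0.25 × √(380/2) = 0.25 × 13.784 = 3.446.
z_β = 3.446 − 1.960 = 1.486.
Power = Φ(1.486) = 0.931.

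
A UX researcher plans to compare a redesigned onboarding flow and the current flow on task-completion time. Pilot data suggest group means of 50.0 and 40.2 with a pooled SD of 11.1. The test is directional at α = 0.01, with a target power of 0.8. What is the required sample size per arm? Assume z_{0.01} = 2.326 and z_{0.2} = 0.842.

n = 26 per group

Cohen's d = |M₁ − M₂| / SD_pooled = |50.0 − 40.2| / 11.1 = 9.8 / 11.1 = 0.883.
For two independent groups with equal n: n = 2·((z_{α} + z_β) / d)².
z_{α} + z_β = 2.326 + 0.842 = 3.168.
n = 2 × (3.168 / 0.883)² = 2 × 3.588² = 2 × 12.87 = 25.7.
Round up to the next whole participant.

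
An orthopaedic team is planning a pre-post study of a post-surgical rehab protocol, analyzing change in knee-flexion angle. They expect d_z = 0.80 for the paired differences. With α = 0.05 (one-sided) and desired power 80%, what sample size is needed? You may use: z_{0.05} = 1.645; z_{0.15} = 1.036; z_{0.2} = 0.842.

n = 10 pairs

For a paired (one-sample on differences) test: n = ((z_{α} + z_β) / d)².
z_{α} + z_β = 1.645 + 0.842 = 2.487.
n = (2.487 / 0.80)² = 3.109² = 9.66.
Round up.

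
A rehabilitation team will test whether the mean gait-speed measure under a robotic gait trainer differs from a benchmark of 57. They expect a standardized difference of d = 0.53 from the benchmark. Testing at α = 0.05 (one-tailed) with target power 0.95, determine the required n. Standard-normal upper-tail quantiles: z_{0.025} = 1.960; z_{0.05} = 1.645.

For a one-sample test: n = ((z_{α} + z_β) / d)².
z_{α} + z_β = 1.645 + 1.645 = 3.290.
n = (3.290 / 0.53)² = 6.208² = 38.53.
Round up.

n = 39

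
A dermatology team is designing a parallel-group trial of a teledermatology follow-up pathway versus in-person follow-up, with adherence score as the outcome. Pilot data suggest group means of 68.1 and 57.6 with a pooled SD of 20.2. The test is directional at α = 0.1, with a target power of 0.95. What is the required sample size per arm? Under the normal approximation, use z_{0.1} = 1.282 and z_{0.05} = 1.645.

Cohen's d = |M₁ − M₂| / SD_pooled = |68.1 − 57.6| / 20.2 = 10.5 / 20.2 = 0.520.
For two independent groups with equal n: n = 2·((z_{α} + z_β) / d)².
z_{α} + z_β = 1.282 + 1.645 = 2.927.
n = 2 × (2.927 / 0.520)² = 2 × 5.629² = 2 × 31.68 = 63.4.
Round up to the next whole participant.

n = 64 per group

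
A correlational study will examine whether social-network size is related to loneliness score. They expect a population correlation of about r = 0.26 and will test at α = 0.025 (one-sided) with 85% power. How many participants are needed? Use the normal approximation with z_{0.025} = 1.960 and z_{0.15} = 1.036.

Fisher's z: C = ½·ln((1+r)/(1−r)) = ½·ln(1.7027) = 0.2661.
n = ((z_{α} + z_β)/C)² + 3.
(1.960 + 1.036) / 0.2661 = 2.996 / 0.2661 = 11.259.
n = 11.259² + 3 = 126.76 + 3 = 129.8.
Round up.

n = 130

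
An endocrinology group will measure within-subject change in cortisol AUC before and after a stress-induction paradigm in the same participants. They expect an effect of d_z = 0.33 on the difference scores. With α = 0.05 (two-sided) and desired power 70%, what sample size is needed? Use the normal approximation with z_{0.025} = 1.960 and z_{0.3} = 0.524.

n = 57 pairs

For a paired (one-sample on differences) test: n = ((z_{α/2} + z_β) / d)².
z_{α/2} + z_β = 1.960 + 0.524 = 2.484.
n = (2.484 / 0.33)² = 7.527² = 56.66.
Round up.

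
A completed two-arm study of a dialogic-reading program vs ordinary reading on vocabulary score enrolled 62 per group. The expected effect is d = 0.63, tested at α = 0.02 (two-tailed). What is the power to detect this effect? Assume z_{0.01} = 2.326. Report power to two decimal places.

For two equal groups, power = Φ(d·√(n/2) − z_{α/2}).
d·√(n/2) = 0.63 × √(62/2) = 0.63 × 5.568 = 3.508.
z_β = 3.508 − 2.326 = 1.182.
Power = Φ(1.182) = 0.881.

power ≈ 0.88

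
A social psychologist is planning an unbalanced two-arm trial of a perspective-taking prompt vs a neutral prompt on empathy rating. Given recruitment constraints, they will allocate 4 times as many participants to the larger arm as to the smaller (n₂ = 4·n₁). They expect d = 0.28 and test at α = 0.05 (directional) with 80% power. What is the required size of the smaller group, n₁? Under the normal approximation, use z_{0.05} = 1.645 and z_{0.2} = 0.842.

With allocation ratio k = n₂/n₁ = 4, Var(x̄₁−x̄₂) = σ²(1/n₁ + 1/(k·n₁)) = σ²·(k+1)/(k·n₁).
So n₁ = (1 + 1/k)·((z_{α} + z_β)/d)² = 1.250 × (2.487/0.28)².
n₁ = 1.250 × 78.89 = 98.6.
Round up: n₁ = 99, giving n₂ = 4 × 99 = 396.

n₁ = 99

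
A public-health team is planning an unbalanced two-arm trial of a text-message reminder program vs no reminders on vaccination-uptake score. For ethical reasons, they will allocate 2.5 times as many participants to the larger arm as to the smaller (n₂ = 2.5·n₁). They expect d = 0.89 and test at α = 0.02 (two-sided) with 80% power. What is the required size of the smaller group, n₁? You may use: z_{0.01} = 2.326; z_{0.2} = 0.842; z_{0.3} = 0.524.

With allocation ratio k = n₂/n₁ = 2.5, Var(x̄₁−x̄₂) = σ²(1/n₁ + 1/(k·n₁)) = σ²·(k+1)/(k·n₁).
So n₁ = (1 + 1/k)·((z_{α/2} + z_β)/d)² = 1.400 × (3.168/0.89)².
n₁ = 1.400 × 12.67 = 17.7.
Round up: n₁ = 18, giving n₂ = 2.5 × 18 = 45.

n₁ = 18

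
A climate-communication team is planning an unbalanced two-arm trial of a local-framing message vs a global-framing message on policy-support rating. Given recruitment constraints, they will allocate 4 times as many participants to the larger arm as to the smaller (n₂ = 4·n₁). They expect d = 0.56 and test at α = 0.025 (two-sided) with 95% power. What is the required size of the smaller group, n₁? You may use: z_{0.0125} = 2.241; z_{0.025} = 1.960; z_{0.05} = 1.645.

n₁ = 61

With allocation ratio k = n₂/n₁ = 4, Var(x̄₁−x̄₂) = σ²(1/n₁ + 1/(k·n₁)) = σ²·(k+1)/(k·n₁).
So n₁ = (1 + 1/k)·((z_{α/2} + z_β)/d)² = 1.250 × (3.886/0.56)².
n₁ = 1.250 × 48.15 = 60.2.
Round up: n₁ = 61, giving n₂ = 4 × 61 = 244.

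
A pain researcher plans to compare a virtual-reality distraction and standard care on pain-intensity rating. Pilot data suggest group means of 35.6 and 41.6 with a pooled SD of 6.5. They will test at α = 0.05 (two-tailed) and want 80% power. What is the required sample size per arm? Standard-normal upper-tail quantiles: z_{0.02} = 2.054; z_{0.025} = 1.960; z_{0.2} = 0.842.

n = 19 per group

Cohen's d = |M₁ − M₂| / SD_pooled = |35.6 − 41.6| / 6.5 = 6.0 / 6.5 = 0.923.
For two independent groups with equal n: n = 2·((z_{α/2} + z_β) / d)².
z_{α/2} + z_β = 1.960 + 0.842 = 2.802.
n = 2 × (2.802 / 0.923)² = 2 × 3.036² = 2 × 9.22 = 18.4.
Round up to the next whole participant.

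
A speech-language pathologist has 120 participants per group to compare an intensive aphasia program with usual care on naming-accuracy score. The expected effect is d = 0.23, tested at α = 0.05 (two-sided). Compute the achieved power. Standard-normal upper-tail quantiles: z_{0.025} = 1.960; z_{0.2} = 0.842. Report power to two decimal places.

For two equal groups, power = Φ(d·√(n/2) − z_{α/2}).
d·√(n/2) = 0.23 × √(120/2) = 0.23 × 7.746 = 1.782.
z_β = 1.782 − 1.960 = -0.178.
Power = Φ(-0.178) = 0.429.

power ≈ 0.43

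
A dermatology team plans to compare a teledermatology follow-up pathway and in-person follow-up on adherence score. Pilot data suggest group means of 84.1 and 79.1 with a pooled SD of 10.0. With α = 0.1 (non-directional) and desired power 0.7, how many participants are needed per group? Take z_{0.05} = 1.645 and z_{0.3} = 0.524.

Cohen's d = |M₁ − M₂| / SD_pooled = |84.1 − 79.1| / 10.0 = 5.0 / 10.0 = 0.500.
For two independent groups with equal n: n = 2·((z_{α/2} + z_β) / d)².
z_{α/2} + z_β = 1.645 + 0.524 = 2.169.
n = 2 × (2.169 / 0.500)² = 2 × 4.338² = 2 × 18.82 = 37.6.
Round up to the next whole participant.

n = 38 per group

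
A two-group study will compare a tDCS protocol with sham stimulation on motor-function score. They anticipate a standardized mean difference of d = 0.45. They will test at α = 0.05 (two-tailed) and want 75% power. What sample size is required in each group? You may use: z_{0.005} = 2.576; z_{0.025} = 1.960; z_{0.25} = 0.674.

For two independent groups with equal n: n = 2·((z_{α/2} + z_β) / d)².
z_{α/2} + z_β = 1.960 + 0.674 = 2.634.
n = 2 × (2.634 / 0.45)² = 2 × 5.853² = 2 × 34.26 = 68.5.
Round up to the next whole participant.

n = 69 per group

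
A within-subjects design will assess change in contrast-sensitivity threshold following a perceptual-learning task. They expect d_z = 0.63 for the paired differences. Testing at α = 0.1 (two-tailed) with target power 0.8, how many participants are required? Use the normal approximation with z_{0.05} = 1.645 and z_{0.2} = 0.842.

n = 16 pairs

For a paired (one-sample on differences) test: n = ((z_{α/2} + z_β) / d)².
z_{α/2} + z_β = 1.645 + 0.842 = 2.487.
n = (2.487 / 0.63)² = 3.948² = 15.58.
Round up.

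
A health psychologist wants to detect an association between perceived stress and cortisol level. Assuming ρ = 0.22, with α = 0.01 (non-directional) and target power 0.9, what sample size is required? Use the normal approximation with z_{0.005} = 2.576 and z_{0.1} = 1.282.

n = 301

Fisher's z: C = ½·ln((1+r)/(1−r)) = ½·ln(1.5641) = 0.2237.
n = ((z_{α/2} + z_β)/C)² + 3.
(2.576 + 1.282) / 0.2237 = 3.858 / 0.2237 = 17.246.
n = 17.246² + 3 = 297.44 + 3 = 300.4.
Round up.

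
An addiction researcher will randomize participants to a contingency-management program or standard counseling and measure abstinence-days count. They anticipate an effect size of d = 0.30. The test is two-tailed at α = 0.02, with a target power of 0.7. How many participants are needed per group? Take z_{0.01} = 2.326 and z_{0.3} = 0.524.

n = 181 per group

For two independent groups with equal n: n = 2·((z_{α/2} + z_β) / d)².
z_{α/2} + z_β = 2.326 + 0.524 = 2.850.
n = 2 × (2.850 / 0.30)² = 2 × 9.500² = 2 × 90.25 = 180.5.
Round up to the next whole participant.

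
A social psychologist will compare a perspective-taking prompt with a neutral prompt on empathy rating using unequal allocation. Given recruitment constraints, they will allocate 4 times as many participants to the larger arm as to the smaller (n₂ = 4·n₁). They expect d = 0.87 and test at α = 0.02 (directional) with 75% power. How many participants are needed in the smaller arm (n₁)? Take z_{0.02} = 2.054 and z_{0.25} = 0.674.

With allocation ratio k = n₂/n₁ = 4, Var(x̄₁−x̄₂) = σ²(1/n₁ + 1/(k·n₁)) = σ²·(k+1)/(k·n₁).
So n₁ = (1 + 1/k)·((z_{α} + z_β)/d)² = 1.250 × (2.728/0.87)².
n₁ = 1.250 × 9.83 = 12.3.
Round up: n₁ = 13, giving n₂ = 4 × 13 = 52.

n₁ = 13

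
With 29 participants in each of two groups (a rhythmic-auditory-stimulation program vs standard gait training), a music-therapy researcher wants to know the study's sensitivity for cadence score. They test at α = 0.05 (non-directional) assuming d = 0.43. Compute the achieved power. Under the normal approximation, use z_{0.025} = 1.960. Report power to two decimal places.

For two equal groups, power = Φ(d·√(n/2) − z_{α/2}).
d·√(n/2) = 0.43 × √(29/2) = 0.43 × 3.808 = 1.637.
z_β = 1.637 − 1.960 = -0.323.
Power = Φ(-0.323) = 0.373.

power ≈ 0.37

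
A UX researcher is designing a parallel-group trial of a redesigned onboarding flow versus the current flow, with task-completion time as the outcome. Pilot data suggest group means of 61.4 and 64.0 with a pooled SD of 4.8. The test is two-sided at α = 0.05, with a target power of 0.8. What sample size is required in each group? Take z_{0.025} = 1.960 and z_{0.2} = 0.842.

Cohen's d = |M₁ − M₂| / SD_pooled = |61.4 − 64.0| / 4.8 = 2.6 / 4.8 = 0.542.
For two independent groups with equal n: n = 2·((z_{α/2} + z_β) / d)².
z_{α/2} + z_β = 1.960 + 0.842 = 2.802.
n = 2 × (2.802 / 0.542)² = 2 × 5.170² = 2 × 26.73 = 53.5.
Round up to the next whole participant.

n = 54 per group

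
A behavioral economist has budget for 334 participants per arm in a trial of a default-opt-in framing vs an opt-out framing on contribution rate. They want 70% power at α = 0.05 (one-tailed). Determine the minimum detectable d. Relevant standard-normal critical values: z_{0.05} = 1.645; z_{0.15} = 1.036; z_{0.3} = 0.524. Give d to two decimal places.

For two independent groups of n = 334 each: d_min = (z_{α} + z_β)·√(2/n).
z-sum = 1.645 + 0.524 = 2.169.
d_min = 2.169 × √(2/334) = 2.169 × 0.0774 = 0.168.

d_min ≈ 0.17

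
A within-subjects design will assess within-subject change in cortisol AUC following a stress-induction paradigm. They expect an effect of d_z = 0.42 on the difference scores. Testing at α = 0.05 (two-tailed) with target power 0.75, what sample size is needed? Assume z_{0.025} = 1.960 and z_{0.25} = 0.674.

n = 40 pairs

For a paired (one-sample on differences) test: n = ((z_{α/2} + z_β) / d)².
z_{α/2} + z_β = 1.960 + 0.674 = 2.634.
n = (2.634 / 0.42)² = 6.271² = 39.33.
Round up.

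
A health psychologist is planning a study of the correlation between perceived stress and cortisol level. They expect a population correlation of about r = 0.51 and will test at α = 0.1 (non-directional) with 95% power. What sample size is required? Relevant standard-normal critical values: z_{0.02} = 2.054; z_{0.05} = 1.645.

Fisher's z: C = ½·ln((1+r)/(1−r)) = ½·ln(3.0816) = 0.5627.
n = ((z_{α/2} + z_β)/C)² + 3.
(1.645 + 1.645) / 0.5627 = 3.290 / 0.5627 = 5.847.
n = 5.847² + 3 = 34.19 + 3 = 37.2.
Round up.

n = 38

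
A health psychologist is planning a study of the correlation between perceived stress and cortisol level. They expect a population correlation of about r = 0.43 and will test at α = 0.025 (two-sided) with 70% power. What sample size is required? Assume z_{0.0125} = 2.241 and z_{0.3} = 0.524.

Fisher's z: C = ½·ln((1+r)/(1−r)) = ½·ln(2.5088) = 0.4599.
n = ((z_{α/2} + z_β)/C)² + 3.
(2.241 + 0.524) / 0.4599 = 2.765 / 0.4599 = 6.012.
n = 6.012² + 3 = 36.15 + 3 = 39.1.
Round up.

n = 40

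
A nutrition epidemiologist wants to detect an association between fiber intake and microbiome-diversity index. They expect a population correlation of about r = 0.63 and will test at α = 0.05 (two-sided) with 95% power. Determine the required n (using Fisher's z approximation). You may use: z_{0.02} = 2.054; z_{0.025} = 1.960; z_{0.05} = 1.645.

n = 27

Fisher's z: C = ½·ln((1+r)/(1−r)) = ½·ln(4.4054) = 0.7414.
n = ((z_{α/2} + z_β)/C)² + 3.
(1.960 + 1.645) / 0.7414 = 3.605 / 0.7414 = 4.862.
n = 4.862² + 3 = 23.64 + 3 = 26.6.
Round up.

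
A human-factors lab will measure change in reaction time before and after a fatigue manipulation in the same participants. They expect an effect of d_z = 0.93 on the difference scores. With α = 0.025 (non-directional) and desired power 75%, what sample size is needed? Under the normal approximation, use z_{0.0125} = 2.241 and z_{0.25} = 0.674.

n = 10 pairs

For a paired (one-sample on differences) test: n = ((z_{α/2} + z_β) / d)².
z_{α/2} + z_β = 2.241 + 0.674 = 2.915.
n = (2.915 / 0.93)² = 3.134² = 9.82.
Round up.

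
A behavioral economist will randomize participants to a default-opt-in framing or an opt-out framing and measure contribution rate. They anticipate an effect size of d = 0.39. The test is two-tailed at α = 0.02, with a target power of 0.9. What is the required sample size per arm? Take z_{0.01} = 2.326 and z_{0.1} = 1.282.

n = 172 per group

For two independent groups with equal n: n = 2·((z_{α/2} + z_β) / d)².
z_{α/2} + z_β = 2.326 + 1.282 = 3.608.
n = 2 × (3.608 / 0.39)² = 2 × 9.251² = 2 × 85.59 = 171.2.
Round up to the next whole participant.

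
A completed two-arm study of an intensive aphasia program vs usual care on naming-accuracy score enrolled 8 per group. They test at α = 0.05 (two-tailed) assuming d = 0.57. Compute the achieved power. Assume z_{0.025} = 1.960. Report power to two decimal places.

For two equal groups, power = Φ(d·√(n/2) − z_{α/2}).
d·√(n/2) = 0.57 × √(8/2) = 0.57 × 2.000 = 1.140.
z_β = 1.140 − 1.960 = -0.820.
Power = Φ(-0.820) = 0.206.

power ≈ 0.21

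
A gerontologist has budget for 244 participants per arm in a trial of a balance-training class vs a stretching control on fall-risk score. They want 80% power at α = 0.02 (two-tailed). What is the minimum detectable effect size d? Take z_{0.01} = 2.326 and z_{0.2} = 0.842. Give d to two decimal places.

For two independent groups of n = 244 each: d_min = (z_{α/2} + z_β)·√(2/n).
z-sum = 2.326 + 0.842 = 3.168.
d_min = 3.168 × √(2/244) = 3.168 × 0.0905 = 0.287.

d_min ≈ 0.29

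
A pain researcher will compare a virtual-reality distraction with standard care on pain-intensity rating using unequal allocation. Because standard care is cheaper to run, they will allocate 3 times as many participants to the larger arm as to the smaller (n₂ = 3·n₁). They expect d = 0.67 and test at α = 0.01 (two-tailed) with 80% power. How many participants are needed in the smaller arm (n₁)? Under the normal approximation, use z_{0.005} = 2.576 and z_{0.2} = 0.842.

With allocation ratio k = n₂/n₁ = 3, Var(x̄₁−x̄₂) = σ²(1/n₁ + 1/(k·n₁)) = σ²·(k+1)/(k·n₁).
So n₁ = (1 + 1/k)·((z_{α/2} + z_β)/d)² = 1.333 × (3.418/0.67)².
n₁ = 1.333 × 26.03 = 34.7.
Round up: n₁ = 35, giving n₂ = 3 × 35 = 105.

n₁ = 35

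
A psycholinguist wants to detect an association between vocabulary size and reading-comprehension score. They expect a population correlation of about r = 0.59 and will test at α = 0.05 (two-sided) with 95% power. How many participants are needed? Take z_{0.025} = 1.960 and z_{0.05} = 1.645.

Fisher's z: C = ½·ln((1+r)/(1−r)) = ½·ln(3.8780) = 0.6777.
n = ((z_{α/2} + z_β)/C)² + 3.
(1.960 + 1.645) / 0.6777 = 3.605 / 0.6777 = 5.319.
n = 5.319² + 3 = 28.30 + 3 = 31.3.
Round up.

n = 32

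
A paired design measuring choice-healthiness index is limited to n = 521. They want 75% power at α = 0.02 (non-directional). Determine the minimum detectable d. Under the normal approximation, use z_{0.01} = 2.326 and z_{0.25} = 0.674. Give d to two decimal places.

d_min ≈ 0.13

For a single sample (or paired design) of n = 521: d_min = (z_{α/2} + z_β)/√n.
z-sum = 2.326 + 0.674 = 3.000.
d_min = 3.000 / √521 = 3.000 / 22.825 = 0.131.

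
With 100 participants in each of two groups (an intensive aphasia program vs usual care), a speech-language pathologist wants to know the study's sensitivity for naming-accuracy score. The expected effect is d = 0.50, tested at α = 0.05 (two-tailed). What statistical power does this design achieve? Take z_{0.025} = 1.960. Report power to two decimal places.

For two equal groups, power = Φ(d·√(n/2) − z_{α/2}).
d·√(n/2) = 0.50 × √(100/2) = 0.50 × 7.071 = 3.536.
z_β = 3.536 − 1.960 = 1.576.
Power = Φ(1.576) = 0.942.

power ≈ 0.94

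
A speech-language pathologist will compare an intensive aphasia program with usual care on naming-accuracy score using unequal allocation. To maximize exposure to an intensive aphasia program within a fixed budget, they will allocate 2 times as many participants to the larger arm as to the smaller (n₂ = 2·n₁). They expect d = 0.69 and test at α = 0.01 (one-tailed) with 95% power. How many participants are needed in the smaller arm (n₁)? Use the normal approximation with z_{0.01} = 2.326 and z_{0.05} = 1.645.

n₁ = 50

With allocation ratio k = n₂/n₁ = 2, Var(x̄₁−x̄₂) = σ²(1/n₁ + 1/(k·n₁)) = σ²·(k+1)/(k·n₁).
So n₁ = (1 + 1/k)·((z_{α} + z_β)/d)² = 1.500 × (3.971/0.69)².
n₁ = 1.500 × 33.12 = 49.7.
Round up: n₁ = 50, giving n₂ = 2 × 50 = 100.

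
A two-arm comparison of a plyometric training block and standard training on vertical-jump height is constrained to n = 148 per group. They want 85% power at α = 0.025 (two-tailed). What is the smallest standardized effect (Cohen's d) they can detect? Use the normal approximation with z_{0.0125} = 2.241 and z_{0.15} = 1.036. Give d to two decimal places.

d_min ≈ 0.38

For two independent groups of n = 148 each: d_min = (z_{α/2} + z_β)·√(2/n).
z-sum = 2.241 + 1.036 = 3.277.
d_min = 3.277 × √(2/148) = 3.277 × 0.1162 = 0.381.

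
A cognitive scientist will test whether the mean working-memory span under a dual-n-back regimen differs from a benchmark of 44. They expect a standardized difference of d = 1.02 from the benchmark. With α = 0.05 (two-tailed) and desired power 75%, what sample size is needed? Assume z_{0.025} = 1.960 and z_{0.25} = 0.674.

n = 7

For a one-sample test: n = ((z_{α/2} + z_β) / d)².
z_{α/2} + z_β = 1.960 + 0.674 = 2.634.
n = (2.634 / 1.02)² = 2.582² = 6.67.
Round up.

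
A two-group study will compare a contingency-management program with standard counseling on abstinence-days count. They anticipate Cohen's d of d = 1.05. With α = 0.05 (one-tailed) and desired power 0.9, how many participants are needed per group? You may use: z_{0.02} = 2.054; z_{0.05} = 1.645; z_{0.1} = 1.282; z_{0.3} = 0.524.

For two independent groups with equal n: n = 2·((z_{α} + z_β) / d)².
z_{α} + z_β = 1.645 + 1.282 = 2.927.
n = 2 × (2.927 / 1.05)² = 2 × 2.788² = 2 × 7.77 = 15.5.
Round up to the next whole participant.

n = 16 per group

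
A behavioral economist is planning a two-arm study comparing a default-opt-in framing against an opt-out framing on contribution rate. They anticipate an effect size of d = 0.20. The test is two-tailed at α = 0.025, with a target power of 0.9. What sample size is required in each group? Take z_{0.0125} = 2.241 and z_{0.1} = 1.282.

For two independent groups with equal n: n = 2·((z_{α/2} + z_β) / d)².
z_{α/2} + z_β = 2.241 + 1.282 = 3.523.
n = 2 × (3.523 / 0.20)² = 2 × 17.615² = 2 × 310.29 = 620.6.
Round up to the next whole participant.

n = 621 per group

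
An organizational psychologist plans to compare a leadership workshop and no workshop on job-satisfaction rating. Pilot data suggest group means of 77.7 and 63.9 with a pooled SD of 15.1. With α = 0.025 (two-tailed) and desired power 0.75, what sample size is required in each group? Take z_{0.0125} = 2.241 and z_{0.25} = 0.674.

Cohen's d = |M₁ − M₂| / SD_pooled = |77.7 − 63.9| / 15.1 = 13.8 / 15.1 = 0.914.
For two independent groups with equal n: n = 2·((z_{α/2} + z_β) / d)².
z_{α/2} + z_β = 2.241 + 0.674 = 2.915.
n = 2 × (2.915 / 0.914)² = 2 × 3.189² = 2 × 10.17 = 20.3.
Round up to the next whole participant.

n = 21 per group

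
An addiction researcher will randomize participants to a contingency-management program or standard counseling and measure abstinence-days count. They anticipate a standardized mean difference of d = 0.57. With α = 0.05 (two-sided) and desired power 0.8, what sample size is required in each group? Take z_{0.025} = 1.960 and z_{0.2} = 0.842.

For two independent groups with equal n: n = 2·((z_{α/2} + z_β) / d)².
z_{α/2} + z_β = 1.960 + 0.842 = 2.802.
n = 2 × (2.802 / 0.57)² = 2 × 4.916² = 2 × 24.16 = 48.3.
Round up to the next whole participant.

n = 49 per group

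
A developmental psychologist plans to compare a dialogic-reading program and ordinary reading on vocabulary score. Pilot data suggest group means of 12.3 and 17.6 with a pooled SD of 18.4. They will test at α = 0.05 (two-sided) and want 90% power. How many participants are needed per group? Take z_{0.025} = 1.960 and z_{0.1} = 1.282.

Cohen's d = |M₁ − M₂| / SD_pooled = |12.3 − 17.6| / 18.4 = 5.3 / 18.4 = 0.288.
For two independent groups with equal n: n = 2·((z_{α/2} + z_β) / d)².
z_{α/2} + z_β = 1.960 + 1.282 = 3.242.
n = 2 × (3.242 / 0.288)² = 2 × 11.257² = 2 × 126.72 = 253.4.
Round up to the next whole participant.

n = 254 per group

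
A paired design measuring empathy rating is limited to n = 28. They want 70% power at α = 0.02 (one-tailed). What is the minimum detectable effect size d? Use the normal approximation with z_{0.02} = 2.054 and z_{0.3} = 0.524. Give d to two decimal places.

d_min ≈ 0.49

For a single sample (or paired design) of n = 28: d_min = (z_{α} + z_β)/√n.
z-sum = 2.054 + 0.524 = 2.578.
d_min = 2.578 / √28 = 2.578 / 5.292 = 0.487.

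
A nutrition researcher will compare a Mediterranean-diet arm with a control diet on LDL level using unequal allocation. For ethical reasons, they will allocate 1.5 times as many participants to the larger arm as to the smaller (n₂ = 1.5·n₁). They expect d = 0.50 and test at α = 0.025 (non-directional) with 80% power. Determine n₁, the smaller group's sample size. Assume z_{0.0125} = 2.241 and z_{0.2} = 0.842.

With allocation ratio k = n₂/n₁ = 1.5, Var(x̄₁−x̄₂) = σ²(1/n₁ + 1/(k·n₁)) = σ²·(k+1)/(k·n₁).
So n₁ = (1 + 1/k)·((z_{α/2} + z_β)/d)² = 1.667 × (3.083/0.50)².
n₁ = 1.667 × 38.02 = 63.4.
Round up: n₁ = 64, giving n₂ = 1.5 × 64 = 96.

n₁ = 64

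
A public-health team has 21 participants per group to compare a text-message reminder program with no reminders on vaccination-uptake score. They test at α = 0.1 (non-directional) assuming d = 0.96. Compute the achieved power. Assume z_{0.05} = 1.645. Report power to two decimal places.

For two equal groups, power = Φ(d·√(n/2) − z_{α/2}).
d·√(n/2) = 0.96 × √(21/2) = 0.96 × 3.240 = 3.111.
z_β = 3.111 − 1.645 = 1.466.
Power = Φ(1.466) = 0.929.

power ≈ 0.93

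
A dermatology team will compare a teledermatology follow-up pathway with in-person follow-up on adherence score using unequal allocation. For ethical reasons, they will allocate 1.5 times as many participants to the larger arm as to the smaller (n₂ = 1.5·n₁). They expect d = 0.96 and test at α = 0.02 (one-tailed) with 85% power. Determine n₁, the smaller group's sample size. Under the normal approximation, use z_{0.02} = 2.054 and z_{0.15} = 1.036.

With allocation ratio k = n₂/n₁ = 1.5, Var(x̄₁−x̄₂) = σ²(1/n₁ + 1/(k·n₁)) = σ²·(k+1)/(k·n₁).
So n₁ = (1 + 1/k)·((z_{α} + z_β)/d)² = 1.667 × (3.090/0.96)².
n₁ = 1.667 × 10.36 = 17.3.
Round up: n₁ = 18, giving n₂ = 1.5 × 18 = 27.

n₁ = 18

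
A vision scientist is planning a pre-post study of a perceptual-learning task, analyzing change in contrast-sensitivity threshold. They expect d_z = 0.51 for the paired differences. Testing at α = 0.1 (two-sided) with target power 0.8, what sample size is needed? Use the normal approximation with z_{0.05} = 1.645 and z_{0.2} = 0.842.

n = 24 pairs

For a paired (one-sample on differences) test: n = ((z_{α/2} + z_β) / d)².
z_{α/2} + z_β = 1.645 + 0.842 = 2.487.
n = (2.487 / 0.51)² = 4.876² = 23.78.
Round up.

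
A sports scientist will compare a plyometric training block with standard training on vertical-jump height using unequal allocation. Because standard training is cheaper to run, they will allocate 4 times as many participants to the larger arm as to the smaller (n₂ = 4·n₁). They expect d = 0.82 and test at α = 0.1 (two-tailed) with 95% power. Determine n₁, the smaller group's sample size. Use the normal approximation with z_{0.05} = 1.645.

With allocation ratio k = n₂/n₁ = 4, Var(x̄₁−x̄₂) = σ²(1/n₁ + 1/(k·n₁)) = σ²·(k+1)/(k·n₁).
So n₁ = (1 + 1/k)·((z_{α/2} + z_β)/d)² = 1.250 × (3.290/0.82)².
n₁ = 1.250 × 16.10 = 20.1.
Round up: n₁ = 21, giving n₂ = 4 × 21 = 84.

n₁ = 21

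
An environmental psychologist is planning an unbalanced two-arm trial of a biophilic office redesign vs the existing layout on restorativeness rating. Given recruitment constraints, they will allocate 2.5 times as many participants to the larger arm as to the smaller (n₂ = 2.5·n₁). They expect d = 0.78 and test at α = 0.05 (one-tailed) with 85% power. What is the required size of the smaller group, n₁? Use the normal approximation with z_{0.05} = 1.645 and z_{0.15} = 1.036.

n₁ = 17

With allocation ratio k = n₂/n₁ = 2.5, Var(x̄₁−x̄₂) = σ²(1/n₁ + 1/(k·n₁)) = σ²·(k+1)/(k·n₁).
So n₁ = (1 + 1/k)·((z_{α} + z_β)/d)² = 1.400 × (2.681/0.78)².
n₁ = 1.400 × 11.81 = 16.5.
Round up: n₁ = 17, giving n₂ = ⌈2.5 × 17⌉ = ⌈42.5⌉ = 43.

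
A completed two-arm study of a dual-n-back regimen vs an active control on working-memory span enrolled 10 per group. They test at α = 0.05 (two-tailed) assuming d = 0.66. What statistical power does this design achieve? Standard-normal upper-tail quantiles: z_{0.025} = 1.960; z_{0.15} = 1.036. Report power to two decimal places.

power ≈ 0.31

For two equal groups, power = Φ(d·√(n/2) − z_{α/2}).
d·√(n/2) = 0.66 × √(10/2) = 0.66 × 2.236 = 1.476.
z_β = 1.476 − 1.960 = -0.484.
Power = Φ(-0.484) = 0.314.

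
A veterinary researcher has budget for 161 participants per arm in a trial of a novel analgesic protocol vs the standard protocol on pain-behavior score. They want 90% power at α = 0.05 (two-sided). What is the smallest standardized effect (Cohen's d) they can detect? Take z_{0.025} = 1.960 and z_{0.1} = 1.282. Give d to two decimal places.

d_min ≈ 0.36

For two independent groups of n = 161 each: d_min = (z_{α/2} + z_β)·√(2/n).
z-sum = 1.960 + 1.282 = 3.242.
d_min = 3.242 × √(2/161) = 3.242 × 0.1115 = 0.361.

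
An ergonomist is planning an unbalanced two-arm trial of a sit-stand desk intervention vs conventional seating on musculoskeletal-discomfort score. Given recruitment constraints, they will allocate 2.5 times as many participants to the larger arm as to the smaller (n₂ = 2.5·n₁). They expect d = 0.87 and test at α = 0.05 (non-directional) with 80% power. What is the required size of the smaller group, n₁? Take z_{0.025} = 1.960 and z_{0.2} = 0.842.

n₁ = 15

With allocation ratio k = n₂/n₁ = 2.5, Var(x̄₁−x̄₂) = σ²(1/n₁ + 1/(k·n₁)) = σ²·(k+1)/(k·n₁).
So n₁ = (1 + 1/k)·((z_{α/2} + z_β)/d)² = 1.400 × (2.802/0.87)².
n₁ = 1.400 × 10.37 = 14.5.
Round up: n₁ = 15, giving n₂ = ⌈2.5 × 15⌉ = ⌈37.5⌉ = 38.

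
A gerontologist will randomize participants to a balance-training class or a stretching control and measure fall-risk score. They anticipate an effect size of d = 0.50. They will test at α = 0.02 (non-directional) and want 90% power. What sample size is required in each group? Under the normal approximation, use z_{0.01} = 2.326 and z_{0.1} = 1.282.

For two independent groups with equal n: n = 2·((z_{α/2} + z_β) / d)².
z_{α/2} + z_β = 2.326 + 1.282 = 3.608.
n = 2 × (3.608 / 0.50)² = 2 × 7.216² = 2 × 52.07 = 104.1.
Round up to the next whole participant.

n = 105 per group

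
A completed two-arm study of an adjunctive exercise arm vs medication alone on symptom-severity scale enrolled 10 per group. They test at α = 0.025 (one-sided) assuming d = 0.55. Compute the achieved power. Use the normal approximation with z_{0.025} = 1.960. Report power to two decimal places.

power ≈ 0.23

For two equal groups, power = Φ(d·√(n/2) − z_{α}).
d·√(n/2) = 0.55 × √(10/2) = 0.55 × 2.236 = 1.230.
z_β = 1.230 − 1.960 = -0.730.
Power = Φ(-0.730) = 0.233.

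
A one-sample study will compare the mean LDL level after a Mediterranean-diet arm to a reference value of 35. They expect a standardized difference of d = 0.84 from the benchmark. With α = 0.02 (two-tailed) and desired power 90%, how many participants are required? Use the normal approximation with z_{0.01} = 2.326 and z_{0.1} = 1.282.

n = 19

For a one-sample test: n = ((z_{α/2} + z_β) / d)².
z_{α/2} + z_β = 2.326 + 1.282 = 3.608.
n = (3.608 / 0.84)² = 4.295² = 18.45.
Round up.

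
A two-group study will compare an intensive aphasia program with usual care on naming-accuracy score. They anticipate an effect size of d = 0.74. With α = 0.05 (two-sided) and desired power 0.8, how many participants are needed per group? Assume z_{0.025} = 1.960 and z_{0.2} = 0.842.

For two independent groups with equal n: n = 2·((z_{α/2} + z_β) / d)².
z_{α/2} + z_β = 1.960 + 0.842 = 2.802.
n = 2 × (2.802 / 0.74)² = 2 × 3.786² = 2 × 14.34 = 28.7.
Round up to the next whole participant.

n = 29 per group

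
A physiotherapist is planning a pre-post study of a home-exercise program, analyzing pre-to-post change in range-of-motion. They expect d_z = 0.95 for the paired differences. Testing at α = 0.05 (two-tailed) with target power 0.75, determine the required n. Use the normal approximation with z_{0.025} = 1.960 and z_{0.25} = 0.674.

For a paired (one-sample on differences) test: n = ((z_{α/2} + z_β) / d)².
z_{α/2} + z_β = 1.960 + 0.674 = 2.634.
n = (2.634 / 0.95)² = 2.773² = 7.69.
Round up.

n = 8 pairs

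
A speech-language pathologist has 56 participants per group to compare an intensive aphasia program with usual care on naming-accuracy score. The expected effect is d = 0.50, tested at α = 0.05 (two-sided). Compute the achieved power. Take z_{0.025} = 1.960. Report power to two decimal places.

power ≈ 0.75

For two equal groups, power = Φ(d·√(n/2) − z_{α/2}).
d·√(n/2) = 0.50 × √(56/2) = 0.50 × 5.292 = 2.646.
z_β = 2.646 − 1.960 = 0.686.
Power = Φ(0.686) = 0.754.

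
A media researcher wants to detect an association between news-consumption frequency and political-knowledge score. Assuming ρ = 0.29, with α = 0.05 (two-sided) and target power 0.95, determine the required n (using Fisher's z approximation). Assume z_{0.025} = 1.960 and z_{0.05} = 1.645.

Fisher's z: C = ½·ln((1+r)/(1−r)) = ½·ln(1.8169) = 0.2986.
n = ((z_{α/2} + z_β)/C)² + 3.
(1.960 + 1.645) / 0.2986 = 3.605 / 0.2986 = 12.073.
n = 12.073² + 3 = 145.76 + 3 = 148.8.
Round up.

n = 149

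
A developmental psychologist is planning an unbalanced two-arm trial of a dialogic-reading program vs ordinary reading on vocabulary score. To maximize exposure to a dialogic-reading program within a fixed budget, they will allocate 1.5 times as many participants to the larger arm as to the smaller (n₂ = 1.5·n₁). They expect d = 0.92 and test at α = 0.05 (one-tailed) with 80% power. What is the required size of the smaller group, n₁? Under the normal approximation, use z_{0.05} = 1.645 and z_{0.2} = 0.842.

With allocation ratio k = n₂/n₁ = 1.5, Var(x̄₁−x̄₂) = σ²(1/n₁ + 1/(k·n₁)) = σ²·(k+1)/(k·n₁).
So n₁ = (1 + 1/k)·((z_{α} + z_β)/d)² = 1.667 × (2.487/0.92)².
n₁ = 1.667 × 7.31 = 12.2.
Round up: n₁ = 13, giving n₂ = ⌈1.5 × 13⌉ = ⌈19.5⌉ = 20.

n₁ = 13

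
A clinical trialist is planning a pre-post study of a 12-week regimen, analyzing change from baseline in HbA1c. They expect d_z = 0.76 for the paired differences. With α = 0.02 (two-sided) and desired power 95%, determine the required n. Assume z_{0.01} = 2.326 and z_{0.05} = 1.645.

For a paired (one-sample on differences) test: n = ((z_{α/2} + z_β) / d)².
z_{α/2} + z_β = 2.326 + 1.645 = 3.971.
n = (3.971 / 0.76)² = 5.225² = 27.30.
Round up.

n = 28 pairs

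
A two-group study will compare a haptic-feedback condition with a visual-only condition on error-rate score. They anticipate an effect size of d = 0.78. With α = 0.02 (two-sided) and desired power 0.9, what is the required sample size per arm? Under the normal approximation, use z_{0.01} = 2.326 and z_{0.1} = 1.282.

n = 43 per group

For two independent groups with equal n: n = 2·((z_{α/2} + z_β) / d)².
z_{α/2} + z_β = 2.326 + 1.282 = 3.608.
n = 2 × (3.608 / 0.78)² = 2 × 4.626² = 2 × 21.40 = 42.8.
Round up to the next whole participant.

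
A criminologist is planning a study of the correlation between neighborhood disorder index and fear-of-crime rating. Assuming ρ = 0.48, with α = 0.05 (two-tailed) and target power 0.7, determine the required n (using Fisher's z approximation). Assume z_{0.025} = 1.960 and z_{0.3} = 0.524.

n = 26

Fisher's z: C = ½·ln((1+r)/(1−r)) = ½·ln(2.8462) = 0.5230.
n = ((z_{α/2} + z_β)/C)² + 3.
(1.960 + 0.524) / 0.5230 = 2.484 / 0.5230 = 4.750.
n = 4.750² + 3 = 22.56 + 3 = 25.6.
Round up.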